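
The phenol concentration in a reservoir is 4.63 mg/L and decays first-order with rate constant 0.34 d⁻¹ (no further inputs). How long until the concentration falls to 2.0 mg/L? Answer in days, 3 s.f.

2.47 d

t = ln(C₀/C)/k = ln(4.63/2.0)/0.34 = 0.8394/0.34 = 2.469 d.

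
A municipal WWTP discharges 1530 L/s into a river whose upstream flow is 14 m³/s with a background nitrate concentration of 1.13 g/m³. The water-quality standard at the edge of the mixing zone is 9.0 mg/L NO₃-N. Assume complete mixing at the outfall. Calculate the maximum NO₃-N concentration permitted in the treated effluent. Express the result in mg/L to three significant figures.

1530 L/s = 1.53 m³/s.
Mass balance: 9·15.53 = 1.53·Cₑ + 14·1.13.
Cₑ = (139.8 − 15.82) / 1.53 = 81.01 mg/L.

81.0 mg/L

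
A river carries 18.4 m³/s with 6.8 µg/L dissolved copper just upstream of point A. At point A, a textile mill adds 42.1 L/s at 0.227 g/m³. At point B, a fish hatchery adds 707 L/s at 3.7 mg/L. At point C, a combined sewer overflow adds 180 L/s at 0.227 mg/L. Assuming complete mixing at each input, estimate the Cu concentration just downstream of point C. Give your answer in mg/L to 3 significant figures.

0.144 mg/L

6.8 µg/L = 0.0068 mg/L.
42.1 L/s = 0.0421 m³/s.
After input A: C = (18.4·0.0068 + 0.0421·0.227) / 18.44 = 0.007303 mg/L.
707 L/s = 0.707 m³/s.
After input B: C = (18.44·0.007303 + 0.707·3.7) / 19.15 = 0.1436 mg/L.
180 L/s = 0.18 m³/s.
After input C: C = (19.15·0.1436 + 0.18·0.227) / 19.33 = 0.1444 mg/L.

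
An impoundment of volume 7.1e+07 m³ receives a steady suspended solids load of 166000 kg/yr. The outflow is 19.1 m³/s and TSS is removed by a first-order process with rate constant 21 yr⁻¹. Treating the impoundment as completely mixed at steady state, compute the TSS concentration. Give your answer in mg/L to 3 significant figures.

Outflow Q = 19.1 m³/s × 3.156e+07 s/yr = 6.028e+08 m³/yr.
Steady-state CSTR mass balance: W = Q·C + k·V·C, so C = W/(Q + kV).
Q + kV = 6.028e+08 + 21·7.1e+07 = 2.094e+09 m³/yr.
C = 166000/2.094e+09 = 7.928e-05 kg/m³ = 0.07928 mg/L.

0.0793 mg/L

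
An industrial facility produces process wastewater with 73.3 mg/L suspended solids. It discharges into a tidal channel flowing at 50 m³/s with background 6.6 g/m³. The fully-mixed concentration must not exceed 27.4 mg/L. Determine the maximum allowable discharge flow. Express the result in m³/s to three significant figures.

22.7 m³/s

Mass balance at complete mixing: C_std·(Q_w + Q_r) = Q_w·C_e + Q_r·C_b.
Rearranging, Q_w = Q_r·(C_std − C_b)/(C_e − C_std) = 50·(27.4 − 6.6) / (73.3 − 27.4) = 22.66 m³/s.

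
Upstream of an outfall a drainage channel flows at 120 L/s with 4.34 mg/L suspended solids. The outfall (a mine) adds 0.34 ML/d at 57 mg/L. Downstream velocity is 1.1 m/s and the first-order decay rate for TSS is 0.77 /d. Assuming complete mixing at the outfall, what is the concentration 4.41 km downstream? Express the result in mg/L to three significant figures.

0.34 ML/d = 0.003935 m³/s.
120 L/s = 0.12 m³/s.
After complete mixing, C₀ = (0.003935·57 + 0.12·4.34) / 0.1239 = 6.012 mg/L.
Travel time t = 4410 m / 1.1 m/s = 4009 s = 0.0464 d.
C = 6.012·exp(−0.77·0.0464) = 6.012·0.9649 = 5.801 mg/L.

5.80 mg/L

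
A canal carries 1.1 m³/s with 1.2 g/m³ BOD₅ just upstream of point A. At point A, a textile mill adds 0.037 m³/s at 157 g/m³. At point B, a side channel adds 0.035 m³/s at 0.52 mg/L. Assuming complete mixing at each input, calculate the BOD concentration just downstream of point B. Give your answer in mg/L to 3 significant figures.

6.10 mg/L

After input A: C = (1.1·1.2 + 0.037·157) / 1.137 = 6.27 mg/L.
After input B: C = (1.137·6.27 + 0.035·0.52) / 1.172 = 6.098 mg/L.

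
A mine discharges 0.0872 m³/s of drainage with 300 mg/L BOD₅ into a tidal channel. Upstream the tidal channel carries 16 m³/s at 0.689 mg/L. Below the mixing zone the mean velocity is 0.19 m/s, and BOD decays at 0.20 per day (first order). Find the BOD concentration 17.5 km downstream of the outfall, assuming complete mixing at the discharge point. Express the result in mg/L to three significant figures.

After complete mixing, C₀ = (0.0872·300 + 16·0.689) / 16.09 = 2.311 mg/L.
Travel time t = 1.75e+04 m / 0.19 m/s = 9.211e+04 s = 1.066 d.
C = 2.311·exp(−0.20·1.066) = 2.311·0.808 = 1.868 mg/L.

1.87 mg/L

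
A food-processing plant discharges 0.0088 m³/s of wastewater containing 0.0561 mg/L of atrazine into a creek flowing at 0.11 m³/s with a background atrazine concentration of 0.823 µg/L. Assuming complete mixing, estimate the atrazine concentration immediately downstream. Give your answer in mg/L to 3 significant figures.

0.823 µg/L = 0.000823 mg/L.
Conservation of mass across the mixing zone: C = (0.0088·0.0561 + 0.11·0.000823) / (0.0088 + 0.11) = 0.0005842/0.1188 = 0.004918 mg/L.

0.00492 mg/L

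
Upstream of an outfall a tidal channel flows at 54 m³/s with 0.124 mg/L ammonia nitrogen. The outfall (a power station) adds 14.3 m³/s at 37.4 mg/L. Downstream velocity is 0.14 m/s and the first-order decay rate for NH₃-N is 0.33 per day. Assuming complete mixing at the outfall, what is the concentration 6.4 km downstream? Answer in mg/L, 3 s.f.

6.66 mg/L

After complete mixing, C₀ = (14.3·37.4 + 54·0.124) / 68.3 = 7.928 mg/L.
Travel time t = 6400 m / 0.14 m/s = 4.571e+04 s = 0.5291 d.
C = 7.928·exp(−0.33·0.5291) = 7.928·0.8398 = 6.658 mg/L.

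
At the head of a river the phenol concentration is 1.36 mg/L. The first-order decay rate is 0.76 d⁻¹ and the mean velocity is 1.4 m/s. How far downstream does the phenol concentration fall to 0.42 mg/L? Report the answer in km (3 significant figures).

187 km

From C = C₀·e^(−kt), t = ln(C₀/C)/k = ln(1.36/0.42)/0.76 = 1.175/0.76 = 1.546 d.
Distance = v·t = 1.4 m/s × 1.336e+05 s = 1.87e+05 m = 187 km.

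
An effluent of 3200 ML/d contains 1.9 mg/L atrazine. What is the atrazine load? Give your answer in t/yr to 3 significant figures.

2220 t/yr

3200 ML/d = 37.04 m³/s.
Mass flux = Q·C = 37.04 m³/s × 1.9 g/m³ = 70.37 g/s.
= 70.37 g/s × 31.56 = 2221 t/yr.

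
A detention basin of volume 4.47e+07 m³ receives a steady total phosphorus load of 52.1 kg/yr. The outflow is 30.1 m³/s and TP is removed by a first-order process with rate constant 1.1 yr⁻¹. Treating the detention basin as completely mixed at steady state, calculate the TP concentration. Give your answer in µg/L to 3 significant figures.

0.0521 µg/L

Outflow Q = 30.1 m³/s × 3.156e+07 s/yr = 9.499e+08 m³/yr.
Steady-state CSTR mass balance: W = Q·C + k·V·C, so C = W/(Q + kV).
Q + kV = 9.499e+08 + 1.1·4.47e+07 = 9.991e+08 m³/yr.
C = 52.1/9.991e+08 = 5.215e-08 kg/m³ = 5.215e-05 mg/L = 0.05215 µg/L.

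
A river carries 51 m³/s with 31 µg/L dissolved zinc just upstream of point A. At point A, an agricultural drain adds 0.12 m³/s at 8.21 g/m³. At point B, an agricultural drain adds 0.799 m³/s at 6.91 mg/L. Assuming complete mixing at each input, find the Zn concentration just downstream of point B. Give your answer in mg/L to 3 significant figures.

0.156 mg/L

31 µg/L = 0.031 mg/L.
After input A: C = (51·0.031 + 0.12·8.21) / 51.12 = 0.0502 mg/L.
After input B: C = (51.12·0.0502 + 0.799·6.91) / 51.92 = 0.1558 mg/L.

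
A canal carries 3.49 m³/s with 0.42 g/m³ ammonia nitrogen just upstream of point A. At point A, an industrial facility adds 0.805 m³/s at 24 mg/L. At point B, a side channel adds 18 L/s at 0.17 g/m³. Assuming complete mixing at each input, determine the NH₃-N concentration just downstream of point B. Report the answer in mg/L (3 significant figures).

4.82 mg/L

After input A: C = (3.49·0.42 + 0.805·24) / 4.295 = 4.84 mg/L.
18 L/s = 0.018 m³/s.
After input B: C = (4.295·4.84 + 0.018·0.17) / 4.313 = 4.82 mg/L.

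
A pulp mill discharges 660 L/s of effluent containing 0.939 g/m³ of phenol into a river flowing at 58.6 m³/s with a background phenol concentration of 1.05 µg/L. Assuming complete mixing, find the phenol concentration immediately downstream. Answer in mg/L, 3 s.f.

660 L/s = 0.66 m³/s.
1.05 µg/L = 0.00105 mg/L.
By mass balance at complete mixing, C = (0.66·0.939 + 58.6·0.00105) / (0.66 + 58.6) = 0.6813/59.26 = 0.0115 mg/L.

0.0115 mg/L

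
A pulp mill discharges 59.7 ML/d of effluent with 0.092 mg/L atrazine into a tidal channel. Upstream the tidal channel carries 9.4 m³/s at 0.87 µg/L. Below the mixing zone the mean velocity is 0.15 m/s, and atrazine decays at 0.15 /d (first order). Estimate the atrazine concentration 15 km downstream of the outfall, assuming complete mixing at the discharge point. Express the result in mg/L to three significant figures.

0.00598 mg/L

59.7 ML/d = 0.691 m³/s.
0.87 µg/L = 0.00087 mg/L.
After complete mixing, C₀ = (0.691·0.092 + 9.4·0.00087) / 10.09 = 0.00711 mg/L.
Travel time t = 1.5e+04 m / 0.15 m/s = 1e+05 s = 1.157 d.
C = 0.00711·exp(−0.15·1.157) = 0.00711·0.8406 = 0.005977 mg/L.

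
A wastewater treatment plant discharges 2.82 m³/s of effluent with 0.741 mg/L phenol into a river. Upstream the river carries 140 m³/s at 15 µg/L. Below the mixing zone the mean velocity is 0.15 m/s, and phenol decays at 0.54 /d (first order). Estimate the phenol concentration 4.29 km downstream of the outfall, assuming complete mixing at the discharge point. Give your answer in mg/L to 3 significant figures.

0.0245 mg/L

15 µg/L = 0.015 mg/L.
After complete mixing, C₀ = (2.82·0.741 + 140·0.015) / 142.8 = 0.02933 mg/L.
Travel time t = 4290 m / 0.15 m/s = 2.86e+04 s = 0.331 d.
C = 0.02933·exp(−0.54·0.331) = 0.02933·0.8363 = 0.02453 mg/L.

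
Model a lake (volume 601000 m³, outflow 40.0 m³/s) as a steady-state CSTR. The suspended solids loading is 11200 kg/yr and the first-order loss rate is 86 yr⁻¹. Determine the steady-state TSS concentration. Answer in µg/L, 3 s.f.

8.52 µg/L

Outflow Q = 40.0 m³/s × 3.156e+07 s/yr = 1.262e+09 m³/yr.
Steady-state CSTR mass balance: W = Q·C + k·V·C, so C = W/(Q + kV).
Q + kV = 1.262e+09 + 86·601000 = 1.314e+09 m³/yr.
C = 11200/1.314e+09 = 8.524e-06 kg/m³ = 0.008524 mg/L = 8.524 µg/L.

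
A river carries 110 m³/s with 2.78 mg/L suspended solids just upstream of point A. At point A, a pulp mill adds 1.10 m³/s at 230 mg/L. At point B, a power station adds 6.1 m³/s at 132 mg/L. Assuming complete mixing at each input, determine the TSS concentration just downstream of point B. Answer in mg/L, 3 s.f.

11.6 mg/L

After input A: C = (110·2.78 + 1.1·230) / 111.1 = 5.03 mg/L.
After input B: C = (111.1·5.03 + 6.1·132) / 117.2 = 11.64 mg/L.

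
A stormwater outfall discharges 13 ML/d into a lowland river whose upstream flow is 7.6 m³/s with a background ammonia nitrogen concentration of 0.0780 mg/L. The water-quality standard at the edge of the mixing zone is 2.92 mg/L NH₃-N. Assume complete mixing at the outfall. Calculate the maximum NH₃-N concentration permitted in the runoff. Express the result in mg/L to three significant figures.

146 mg/L

13 ML/d = 0.1505 m³/s.
Mass balance: 2.92·7.75 = 0.1505·Cₑ + 7.6·0.078.
Cₑ = (22.63 − 0.5928) / 0.1505 = 146.5 mg/L.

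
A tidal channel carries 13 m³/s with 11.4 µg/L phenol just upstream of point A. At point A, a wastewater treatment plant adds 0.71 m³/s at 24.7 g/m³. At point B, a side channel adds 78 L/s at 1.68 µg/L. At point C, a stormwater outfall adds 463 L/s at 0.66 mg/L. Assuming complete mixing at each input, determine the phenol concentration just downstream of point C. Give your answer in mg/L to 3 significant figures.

1.26 mg/L

11.4 µg/L = 0.0114 mg/L.
After input A: C = (13·0.0114 + 0.71·24.7) / 13.71 = 1.29 mg/L.
78 L/s = 0.078 m³/s.
1.68 µg/L = 0.00168 mg/L.
After input B: C = (13.71·1.29 + 0.078·0.00168) / 13.79 = 1.283 mg/L.
463 L/s = 0.463 m³/s.
After input C: C = (13.79·1.283 + 0.463·0.66) / 14.25 = 1.262 mg/L.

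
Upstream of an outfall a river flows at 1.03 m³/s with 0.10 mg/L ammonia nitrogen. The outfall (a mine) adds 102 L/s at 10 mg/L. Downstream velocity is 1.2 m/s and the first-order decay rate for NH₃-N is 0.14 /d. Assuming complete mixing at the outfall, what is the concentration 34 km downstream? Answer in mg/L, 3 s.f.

102 L/s = 0.102 m³/s.
After complete mixing, C₀ = (0.102·10 + 1.03·0.1) / 1.132 = 0.992 mg/L.
Travel time t = 3.4e+04 m / 1.2 m/s = 2.833e+04 s = 0.3279 d.
C = 0.992·exp(−0.14·0.3279) = 0.992·0.9551 = 0.9475 mg/L.

0.948 mg/L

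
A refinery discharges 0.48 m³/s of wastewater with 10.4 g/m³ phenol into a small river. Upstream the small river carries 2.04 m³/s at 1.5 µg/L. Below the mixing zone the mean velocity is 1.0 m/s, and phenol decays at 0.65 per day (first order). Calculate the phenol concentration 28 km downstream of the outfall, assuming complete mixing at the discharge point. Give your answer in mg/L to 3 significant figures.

1.61 mg/L

1.5 µg/L = 0.0015 mg/L.
After complete mixing, C₀ = (0.48·10.4 + 2.04·0.0015) / 2.52 = 1.982 mg/L.
Travel time t = 2.8e+04 m / 1.0 m/s = 2.8e+04 s = 0.3241 d.
C = 1.982·exp(−0.65·0.3241) = 1.982·0.8101 = 1.606 mg/L.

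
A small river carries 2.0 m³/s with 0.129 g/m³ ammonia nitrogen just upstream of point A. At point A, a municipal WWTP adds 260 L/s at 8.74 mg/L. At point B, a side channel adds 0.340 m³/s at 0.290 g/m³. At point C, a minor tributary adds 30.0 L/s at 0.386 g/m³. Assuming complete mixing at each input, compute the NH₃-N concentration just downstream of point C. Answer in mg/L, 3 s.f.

260 L/s = 0.26 m³/s.
After input A: C = (2·0.129 + 0.26·8.74) / 2.26 = 1.12 mg/L.
After input B: C = (2.26·1.12 + 0.34·0.29) / 2.6 = 1.011 mg/L.
30.0 L/s = 0.03 m³/s.
After input C: C = (2.6·1.011 + 0.03·0.386) / 2.63 = 1.004 mg/L.

1.00 mg/L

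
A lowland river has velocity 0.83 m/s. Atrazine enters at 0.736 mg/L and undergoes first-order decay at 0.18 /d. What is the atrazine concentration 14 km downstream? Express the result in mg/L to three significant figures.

Travel time t = 14 km / 0.83 m/s = 1.4e+04/0.83 = 1.687e+04 s = 0.1952 d.
First-order decay: C = 0.736·exp(−0.18·0.1952) = 0.736·0.9655 = 0.7106 mg/L.

0.711 mg/L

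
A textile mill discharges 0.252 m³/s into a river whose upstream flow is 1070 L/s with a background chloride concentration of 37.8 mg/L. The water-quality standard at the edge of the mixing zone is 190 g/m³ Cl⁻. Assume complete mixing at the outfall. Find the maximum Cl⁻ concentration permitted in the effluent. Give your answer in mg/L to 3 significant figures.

836 mg/L

1070 L/s = 1.07 m³/s.
Mass balance: 190·1.322 = 0.252·Cₑ + 1.07·37.8.
Cₑ = (251.2 − 40.45) / 0.252 = 836.2 mg/L.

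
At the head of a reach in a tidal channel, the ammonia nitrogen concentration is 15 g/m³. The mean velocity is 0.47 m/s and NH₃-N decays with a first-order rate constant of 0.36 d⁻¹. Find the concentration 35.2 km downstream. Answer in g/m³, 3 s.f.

11.0 g/m³

Travel time t = 35.2 km / 0.47 m/s = 3.52e+04/0.47 = 7.489e+04 s = 0.8668 d.
First-order decay: C = 15·exp(−0.36·0.8668) = 15·0.7319 = 10.98 g/m³.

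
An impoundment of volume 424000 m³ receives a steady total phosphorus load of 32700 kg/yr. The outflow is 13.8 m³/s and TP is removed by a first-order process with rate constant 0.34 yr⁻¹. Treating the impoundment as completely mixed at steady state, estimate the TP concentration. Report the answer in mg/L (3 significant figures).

Outflow Q = 13.8 m³/s × 3.156e+07 s/yr = 4.355e+08 m³/yr.
Steady-state CSTR mass balance: W = Q·C + k·V·C, so C = W/(Q + kV).
Q + kV = 4.355e+08 + 0.34·424000 = 4.356e+08 m³/yr.
C = 32700/4.356e+08 = 7.506e-05 kg/m³ = 0.07506 mg/L.

0.0751 mg/L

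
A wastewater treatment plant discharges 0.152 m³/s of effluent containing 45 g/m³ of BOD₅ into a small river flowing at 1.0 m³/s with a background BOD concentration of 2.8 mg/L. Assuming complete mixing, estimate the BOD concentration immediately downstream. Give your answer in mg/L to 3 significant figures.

8.37 mg/L

Conservation of mass across the mixing zone: C = (0.152·45 + 1·2.8) / (0.152 + 1) = 9.64/1.152 = 8.368 mg/L.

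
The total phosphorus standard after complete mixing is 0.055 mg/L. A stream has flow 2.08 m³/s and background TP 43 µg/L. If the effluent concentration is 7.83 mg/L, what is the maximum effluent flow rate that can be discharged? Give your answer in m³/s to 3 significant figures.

43 µg/L = 0.043 mg/L.
Mass balance at complete mixing: C_std·(Q_w + Q_r) = Q_w·C_e + Q_r·C_b.
Rearranging, Q_w = Q_r·(C_std − C_b)/(C_e − C_std) = 2.08·(0.055 − 0.043) / (7.83 − 0.055) = 0.00321 m³/s.

0.00321 m³/s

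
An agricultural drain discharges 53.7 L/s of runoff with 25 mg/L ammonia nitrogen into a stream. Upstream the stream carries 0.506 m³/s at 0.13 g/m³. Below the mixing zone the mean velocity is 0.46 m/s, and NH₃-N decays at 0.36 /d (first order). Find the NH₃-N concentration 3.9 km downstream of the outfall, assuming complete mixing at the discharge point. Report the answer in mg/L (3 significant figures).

53.7 L/s = 0.0537 m³/s.
After complete mixing, C₀ = (0.0537·25 + 0.506·0.13) / 0.5597 = 2.516 mg/L.
Travel time t = 3900 m / 0.46 m/s = 8478 s = 0.09813 d.
C = 2.516·exp(−0.36·0.09813) = 2.516·0.9653 = 2.429 mg/L.

2.43 mg/L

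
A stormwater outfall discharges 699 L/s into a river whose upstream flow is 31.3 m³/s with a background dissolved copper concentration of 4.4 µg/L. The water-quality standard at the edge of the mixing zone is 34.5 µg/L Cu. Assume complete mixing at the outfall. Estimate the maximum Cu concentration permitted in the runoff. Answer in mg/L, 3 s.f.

1.38 mg/L

699 L/s = 0.699 m³/s.
4.4 µg/L = 0.0044 mg/L.
34.5 µg/L = 0.0345 mg/L.
Mass balance: 0.0345·32 = 0.699·Cₑ + 31.3·0.0044.
Cₑ = (1.104 − 0.1377) / 0.699 = 1.382 mg/L.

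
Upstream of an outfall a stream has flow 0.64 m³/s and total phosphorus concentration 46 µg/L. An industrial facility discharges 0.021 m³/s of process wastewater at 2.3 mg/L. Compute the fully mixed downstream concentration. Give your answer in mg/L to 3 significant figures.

0.118 mg/L

46 µg/L = 0.046 mg/L.
Flow-weighted mixing gives C = (0.021·2.3 + 0.64·0.046) / (0.021 + 0.64) = 0.07774/0.661 = 0.1176 mg/L.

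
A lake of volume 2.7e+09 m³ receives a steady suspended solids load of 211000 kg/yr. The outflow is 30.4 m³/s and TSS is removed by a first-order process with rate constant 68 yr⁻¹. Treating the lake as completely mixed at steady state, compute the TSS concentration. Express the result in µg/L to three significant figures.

1.14 µg/L

Outflow Q = 30.4 m³/s × 3.156e+07 s/yr = 9.594e+08 m³/yr.
Steady-state CSTR mass balance: W = Q·C + k·V·C, so C = W/(Q + kV).
Q + kV = 9.594e+08 + 68·2.7e+09 = 1.846e+11 m³/yr.
C = 211000/1.846e+11 = 1.143e-06 kg/m³ = 0.001143 mg/L = 1.143 µg/L.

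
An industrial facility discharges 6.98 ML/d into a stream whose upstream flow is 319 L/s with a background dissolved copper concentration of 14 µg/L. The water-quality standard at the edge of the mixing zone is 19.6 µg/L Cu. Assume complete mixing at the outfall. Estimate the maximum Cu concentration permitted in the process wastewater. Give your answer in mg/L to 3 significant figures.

0.0417 mg/L

6.98 ML/d = 0.08079 m³/s.
319 L/s = 0.319 m³/s.
14 µg/L = 0.014 mg/L.
19.6 µg/L = 0.0196 mg/L.
Mass balance: 0.0196·0.3998 = 0.08079·Cₑ + 0.319·0.014.
Cₑ = (0.007836 − 0.004466) / 0.08079 = 0.04171 mg/L.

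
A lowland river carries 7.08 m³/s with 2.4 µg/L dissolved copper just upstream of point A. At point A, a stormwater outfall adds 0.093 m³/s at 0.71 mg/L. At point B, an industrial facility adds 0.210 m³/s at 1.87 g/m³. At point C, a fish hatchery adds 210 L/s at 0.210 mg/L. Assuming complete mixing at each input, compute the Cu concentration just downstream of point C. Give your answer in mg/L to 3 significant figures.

0.0685 mg/L

2.4 µg/L = 0.0024 mg/L.
After input A: C = (7.08·0.0024 + 0.093·0.71) / 7.173 = 0.01157 mg/L.
After input B: C = (7.173·0.01157 + 0.21·1.87) / 7.383 = 0.06443 mg/L.
210 L/s = 0.21 m³/s.
After input C: C = (7.383·0.06443 + 0.21·0.21) / 7.593 = 0.06846 mg/L.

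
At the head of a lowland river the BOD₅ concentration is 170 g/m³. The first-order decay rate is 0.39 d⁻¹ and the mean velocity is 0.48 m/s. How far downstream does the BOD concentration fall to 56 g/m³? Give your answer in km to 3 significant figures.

118 km

From C = C₀·e^(−kt), t = ln(C₀/C)/k = ln(170/56)/0.39 = 1.11/0.39 = 2.847 d.
Distance = v·t = 0.48 m/s × 2.46e+05 s = 1.181e+05 m = 118.1 km.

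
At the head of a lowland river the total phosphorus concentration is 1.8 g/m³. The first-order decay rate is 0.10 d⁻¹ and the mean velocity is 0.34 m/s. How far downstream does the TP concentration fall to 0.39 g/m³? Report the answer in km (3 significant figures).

449 km

From C = C₀·e^(−kt), t = ln(C₀/C)/k = ln(1.8/0.39)/0.10 = 1.529/0.10 = 15.29 d.
Distance = v·t = 0.34 m/s × 1.321e+06 s = 4.493e+05 m = 449.3 km.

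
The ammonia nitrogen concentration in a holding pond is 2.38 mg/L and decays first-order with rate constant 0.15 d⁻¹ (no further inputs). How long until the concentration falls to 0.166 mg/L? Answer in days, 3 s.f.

17.8 d

t = ln(C₀/C)/k = ln(2.38/0.166)/0.15 = 2.663/0.15 = 17.75 d.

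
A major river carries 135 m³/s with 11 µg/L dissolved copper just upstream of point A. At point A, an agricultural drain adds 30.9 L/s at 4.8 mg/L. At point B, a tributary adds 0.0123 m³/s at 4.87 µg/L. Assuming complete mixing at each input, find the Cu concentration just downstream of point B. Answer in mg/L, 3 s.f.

0.0121 mg/L

11 µg/L = 0.011 mg/L.
30.9 L/s = 0.0309 m³/s.
After input A: C = (135·0.011 + 0.0309·4.8) / 135 = 0.0121 mg/L.
4.87 µg/L = 0.00487 mg/L.
After input B: C = (135·0.0121 + 0.0123·0.00487) / 135 = 0.0121 mg/L.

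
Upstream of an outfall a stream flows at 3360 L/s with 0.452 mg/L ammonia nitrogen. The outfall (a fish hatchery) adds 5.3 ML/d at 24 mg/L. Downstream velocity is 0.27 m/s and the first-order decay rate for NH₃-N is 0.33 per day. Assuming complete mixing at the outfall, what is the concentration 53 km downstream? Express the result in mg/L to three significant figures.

0.413 mg/L

5.3 ML/d = 0.06134 m³/s.
3360 L/s = 3.36 m³/s.
After complete mixing, C₀ = (0.06134·24 + 3.36·0.452) / 3.421 = 0.8742 mg/L.
Travel time t = 5.3e+04 m / 0.27 m/s = 1.963e+05 s = 2.272 d.
C = 0.8742·exp(−0.33·2.272) = 0.8742·0.4725 = 0.413 mg/L.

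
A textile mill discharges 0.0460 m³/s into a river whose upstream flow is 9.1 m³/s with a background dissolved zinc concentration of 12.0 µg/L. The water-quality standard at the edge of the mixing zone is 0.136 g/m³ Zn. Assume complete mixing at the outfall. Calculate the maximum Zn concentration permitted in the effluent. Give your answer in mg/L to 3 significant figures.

12.0 µg/L = 0.012 mg/L.
Mass balance: 0.136·9.146 = 0.046·Cₑ + 9.1·0.012.
Cₑ = (1.244 − 0.1092) / 0.046 = 24.67 mg/L.

24.7 mg/L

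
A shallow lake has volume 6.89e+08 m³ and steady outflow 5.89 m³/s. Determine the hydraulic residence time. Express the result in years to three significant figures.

Q = 5.89 m³/s × 3.156e+07 s/yr = 1.859e+08 m³/yr.
Hydraulic residence time τ = V/Q = 6.89e+08/1.859e+08 = 3.707 yr.

3.71 yr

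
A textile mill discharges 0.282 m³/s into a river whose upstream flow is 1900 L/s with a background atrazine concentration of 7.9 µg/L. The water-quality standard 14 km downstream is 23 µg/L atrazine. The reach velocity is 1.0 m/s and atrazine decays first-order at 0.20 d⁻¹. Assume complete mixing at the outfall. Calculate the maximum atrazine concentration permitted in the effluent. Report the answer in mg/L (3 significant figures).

0.131 mg/L

1900 L/s = 1.9 m³/s.
7.9 µg/L = 0.0079 mg/L.
23 µg/L = 0.023 mg/L.
Travel time to the compliance point: t = 1.4e+04/1.0 = 1.4e+04 s = 0.162 d; decay factor exp(−0.20·0.162) = 0.9681.
So the concentration just after mixing may be at most 0.023/0.9681 = 0.02376 mg/L.
Mass balance: 0.02376·2.182 = 0.282·Cₑ + 1.9·0.0079.
Cₑ = (0.05184 − 0.01501) / 0.282 = 0.1306 mg/L.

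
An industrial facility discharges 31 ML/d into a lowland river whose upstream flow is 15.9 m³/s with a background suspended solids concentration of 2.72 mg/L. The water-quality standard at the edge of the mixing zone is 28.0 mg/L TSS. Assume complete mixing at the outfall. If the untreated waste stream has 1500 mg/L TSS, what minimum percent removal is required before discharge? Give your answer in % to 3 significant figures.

31 ML/d = 0.3588 m³/s.
Mass balance: 28·16.26 = 0.3588·Cₑ + 15.9·2.72.
Cₑ = (455.2 − 43.25) / 0.3588 = 1148 mg/L.
Required removal = 1 − 1148/1500 = 23.45 %.

23.4 %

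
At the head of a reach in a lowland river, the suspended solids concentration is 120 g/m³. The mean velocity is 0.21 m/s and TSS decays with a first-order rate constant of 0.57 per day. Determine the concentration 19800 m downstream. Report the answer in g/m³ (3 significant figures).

64.4 g/m³

Travel time t = 19800 m / 0.21 m/s = 1.98e+04/0.21 = 9.429e+04 s = 1.091 d.
First-order decay: C = 120·exp(−0.57·1.091) = 120·0.5369 = 64.42 g/m³.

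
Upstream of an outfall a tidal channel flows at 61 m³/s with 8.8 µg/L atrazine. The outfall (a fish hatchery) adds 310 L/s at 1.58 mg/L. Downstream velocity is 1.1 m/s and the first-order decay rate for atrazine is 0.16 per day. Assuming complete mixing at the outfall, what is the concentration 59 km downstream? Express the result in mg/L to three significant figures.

310 L/s = 0.31 m³/s.
8.8 µg/L = 0.0088 mg/L.
After complete mixing, C₀ = (0.31·1.58 + 61·0.0088) / 61.31 = 0.01674 mg/L.
Travel time t = 5.9e+04 m / 1.1 m/s = 5.364e+04 s = 0.6208 d.
C = 0.01674·exp(−0.16·0.6208) = 0.01674·0.9054 = 0.01516 mg/L.

0.0152 mg/L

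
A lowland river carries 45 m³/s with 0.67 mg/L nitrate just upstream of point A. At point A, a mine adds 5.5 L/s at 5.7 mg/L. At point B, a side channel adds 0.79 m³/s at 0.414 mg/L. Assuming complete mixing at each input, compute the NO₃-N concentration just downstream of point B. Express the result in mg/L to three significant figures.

0.666 mg/L

5.5 L/s = 0.0055 m³/s.
After input A: C = (45·0.67 + 0.0055·5.7) / 45.01 = 0.6706 mg/L.
After input B: C = (45.01·0.6706 + 0.79·0.414) / 45.8 = 0.6662 mg/L.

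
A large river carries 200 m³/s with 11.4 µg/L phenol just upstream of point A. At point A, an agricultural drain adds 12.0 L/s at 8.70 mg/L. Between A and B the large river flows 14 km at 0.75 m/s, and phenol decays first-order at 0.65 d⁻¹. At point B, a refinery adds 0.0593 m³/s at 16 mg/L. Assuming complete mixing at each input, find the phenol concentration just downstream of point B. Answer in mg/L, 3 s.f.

0.0151 mg/L

11.4 µg/L = 0.0114 mg/L.
12.0 L/s = 0.012 m³/s.
After input A: C = (200·0.0114 + 0.012·8.7) / 200 = 0.01192 mg/L.
Over the 14 km reach to input B (t = 1.867e+04 s = 0.216 d), decay gives C = 0.01192·exp(−0.65·0.216) = 0.01036 mg/L.
After input B: C = (200·0.01036 + 0.0593·16) / 200.1 = 0.0151 mg/L.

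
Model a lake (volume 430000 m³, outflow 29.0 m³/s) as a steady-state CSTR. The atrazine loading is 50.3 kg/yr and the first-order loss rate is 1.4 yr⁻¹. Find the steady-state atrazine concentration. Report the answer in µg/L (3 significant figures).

0.0549 µg/L

Outflow Q = 29.0 m³/s × 3.156e+07 s/yr = 9.152e+08 m³/yr.
Steady-state CSTR mass balance: W = Q·C + k·V·C, so C = W/(Q + kV).
Q + kV = 9.152e+08 + 1.4·430000 = 9.158e+08 m³/yr.
C = 50.3/9.158e+08 = 5.493e-08 kg/m³ = 5.493e-05 mg/L = 0.05493 µg/L.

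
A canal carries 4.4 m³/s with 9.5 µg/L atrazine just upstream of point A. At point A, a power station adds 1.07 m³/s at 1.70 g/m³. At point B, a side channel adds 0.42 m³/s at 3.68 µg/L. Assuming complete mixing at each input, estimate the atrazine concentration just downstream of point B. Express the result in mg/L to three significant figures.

0.316 mg/L

9.5 µg/L = 0.0095 mg/L.
After input A: C = (4.4·0.0095 + 1.07·1.7) / 5.47 = 0.3402 mg/L.
3.68 µg/L = 0.00368 mg/L.
After input B: C = (5.47·0.3402 + 0.42·0.00368) / 5.89 = 0.3162 mg/L.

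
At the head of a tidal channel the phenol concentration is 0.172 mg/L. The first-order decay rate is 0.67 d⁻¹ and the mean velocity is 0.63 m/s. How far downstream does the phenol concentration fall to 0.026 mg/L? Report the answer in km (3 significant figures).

From C = C₀·e^(−kt), t = ln(C₀/C)/k = ln(0.172/0.026)/0.67 = 1.889/0.67 = 2.82 d.
Distance = v·t = 0.63 m/s × 2.436e+05 s = 1.535e+05 m = 153.5 km.

153 km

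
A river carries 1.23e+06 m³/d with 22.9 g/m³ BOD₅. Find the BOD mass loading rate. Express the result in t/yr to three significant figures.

1.23e+06 m³/d = 14.24 m³/s.
Mass flux = Q·C = 14.24 m³/s × 22.9 g/m³ = 326 g/s.
= 326 g/s × 31.56 = 1.029e+04 t/yr.

10300 t/yr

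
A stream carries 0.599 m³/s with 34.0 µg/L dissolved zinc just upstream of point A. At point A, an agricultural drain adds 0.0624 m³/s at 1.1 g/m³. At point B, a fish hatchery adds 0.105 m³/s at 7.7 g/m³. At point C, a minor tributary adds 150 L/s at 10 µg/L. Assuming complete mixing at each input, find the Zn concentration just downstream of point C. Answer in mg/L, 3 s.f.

34.0 µg/L = 0.034 mg/L.
After input A: C = (0.599·0.034 + 0.0624·1.1) / 0.6614 = 0.1346 mg/L.
After input B: C = (0.6614·0.1346 + 0.105·7.7) / 0.7664 = 1.171 mg/L.
150 L/s = 0.15 m³/s.
10 µg/L = 0.01 mg/L.
After input C: C = (0.7664·1.171 + 0.15·0.01) / 0.9164 = 0.981 mg/L.

0.981 mg/L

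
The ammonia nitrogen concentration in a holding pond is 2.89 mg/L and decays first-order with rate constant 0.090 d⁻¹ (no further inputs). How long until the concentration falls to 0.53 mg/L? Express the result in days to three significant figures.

18.8 d

t = ln(C₀/C)/k = ln(2.89/0.53)/0.090 = 1.696/0.090 = 18.85 d.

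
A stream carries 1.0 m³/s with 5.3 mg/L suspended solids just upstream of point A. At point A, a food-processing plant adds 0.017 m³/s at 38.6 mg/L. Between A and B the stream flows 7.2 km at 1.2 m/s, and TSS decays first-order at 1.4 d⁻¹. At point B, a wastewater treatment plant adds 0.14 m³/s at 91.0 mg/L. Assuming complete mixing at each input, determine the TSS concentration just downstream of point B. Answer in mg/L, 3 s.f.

After input A: C = (1·5.3 + 0.017·38.6) / 1.017 = 5.857 mg/L.
Over the 7.2 km reach to input B (t = 6000 s = 0.06944 d), decay gives C = 5.857·exp(−1.4·0.06944) = 5.314 mg/L.
After input B: C = (1.017·5.314 + 0.14·91) / 1.157 = 15.68 mg/L.

15.7 mg/L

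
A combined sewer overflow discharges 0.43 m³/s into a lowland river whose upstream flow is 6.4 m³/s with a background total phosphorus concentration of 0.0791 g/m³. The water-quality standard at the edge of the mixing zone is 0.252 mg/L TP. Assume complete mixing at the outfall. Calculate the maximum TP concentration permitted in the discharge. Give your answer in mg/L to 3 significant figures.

Mass balance: 0.252·6.83 = 0.43·Cₑ + 6.4·0.0791.
Cₑ = (1.721 − 0.5062) / 0.43 = 2.825 mg/L.

2.83 mg/L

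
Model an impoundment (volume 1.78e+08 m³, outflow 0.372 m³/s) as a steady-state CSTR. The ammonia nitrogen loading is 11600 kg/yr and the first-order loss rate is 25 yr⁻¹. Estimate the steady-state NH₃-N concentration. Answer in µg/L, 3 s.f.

Outflow Q = 0.372 m³/s × 3.156e+07 s/yr = 1.174e+07 m³/yr.
Steady-state CSTR mass balance: W = Q·C + k·V·C, so C = W/(Q + kV).
Q + kV = 1.174e+07 + 25·1.78e+08 = 4.462e+09 m³/yr.
C = 11600/4.462e+09 = 2.6e-06 kg/m³ = 0.0026 mg/L = 2.6 µg/L.

2.60 µg/L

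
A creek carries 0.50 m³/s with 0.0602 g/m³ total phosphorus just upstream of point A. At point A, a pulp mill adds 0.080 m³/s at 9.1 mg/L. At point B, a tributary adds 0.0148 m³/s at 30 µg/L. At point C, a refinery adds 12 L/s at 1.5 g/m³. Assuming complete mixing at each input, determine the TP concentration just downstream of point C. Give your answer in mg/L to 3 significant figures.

1.28 mg/L

After input A: C = (0.5·0.0602 + 0.08·9.1) / 0.58 = 1.307 mg/L.
30 µg/L = 0.03 mg/L.
After input B: C = (0.58·1.307 + 0.0148·0.03) / 0.5948 = 1.275 mg/L.
12 L/s = 0.012 m³/s.
After input C: C = (0.5948·1.275 + 0.012·1.5) / 0.6068 = 1.28 mg/L.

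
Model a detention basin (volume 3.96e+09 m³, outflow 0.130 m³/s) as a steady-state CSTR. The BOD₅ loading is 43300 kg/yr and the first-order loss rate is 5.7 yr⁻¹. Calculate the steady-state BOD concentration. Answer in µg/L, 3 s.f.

Outflow Q = 0.130 m³/s × 3.156e+07 s/yr = 4.102e+06 m³/yr.
Steady-state CSTR mass balance: W = Q·C + k·V·C, so C = W/(Q + kV).
Q + kV = 4.102e+06 + 5.7·3.96e+09 = 2.258e+10 m³/yr.
C = 43300/2.258e+10 = 1.918e-06 kg/m³ = 0.001918 mg/L = 1.918 µg/L.

1.92 µg/L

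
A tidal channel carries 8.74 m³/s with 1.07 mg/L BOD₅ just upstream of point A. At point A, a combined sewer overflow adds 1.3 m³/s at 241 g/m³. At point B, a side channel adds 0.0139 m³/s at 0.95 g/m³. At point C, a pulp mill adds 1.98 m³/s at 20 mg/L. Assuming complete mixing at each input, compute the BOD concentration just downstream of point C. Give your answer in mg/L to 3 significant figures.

After input A: C = (8.74·1.07 + 1.3·241) / 10.04 = 32.14 mg/L.
After input B: C = (10.04·32.14 + 0.0139·0.95) / 10.05 = 32.09 mg/L.
After input C: C = (10.05·32.09 + 1.98·20) / 12.03 = 30.1 mg/L.

30.1 mg/L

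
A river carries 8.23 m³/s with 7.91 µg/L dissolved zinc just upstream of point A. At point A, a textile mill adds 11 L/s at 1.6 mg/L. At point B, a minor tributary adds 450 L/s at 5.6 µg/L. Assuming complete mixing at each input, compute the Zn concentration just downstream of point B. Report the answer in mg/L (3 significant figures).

7.91 µg/L = 0.00791 mg/L.
11 L/s = 0.011 m³/s.
After input A: C = (8.23·0.00791 + 0.011·1.6) / 8.241 = 0.01004 mg/L.
450 L/s = 0.45 m³/s.
5.6 µg/L = 0.0056 mg/L.
After input B: C = (8.241·0.01004 + 0.45·0.0056) / 8.691 = 0.009805 mg/L.

0.00981 mg/L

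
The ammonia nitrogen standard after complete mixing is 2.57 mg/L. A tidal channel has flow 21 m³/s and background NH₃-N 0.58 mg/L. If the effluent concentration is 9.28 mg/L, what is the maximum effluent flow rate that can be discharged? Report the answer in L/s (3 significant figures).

6230 L/s

Mass balance at complete mixing: C_std·(Q_w + Q_r) = Q_w·C_e + Q_r·C_b.
Rearranging, Q_w = Q_r·(C_std − C_b)/(C_e − C_std) = 21·(2.57 − 0.58) / (9.28 − 2.57) = 6.228 m³/s.
= 6228 L/s.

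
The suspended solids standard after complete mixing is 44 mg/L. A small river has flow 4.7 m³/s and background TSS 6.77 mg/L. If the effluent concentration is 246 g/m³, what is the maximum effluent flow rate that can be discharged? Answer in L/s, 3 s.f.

866 L/s

Mass balance at complete mixing: C_std·(Q_w + Q_r) = Q_w·C_e + Q_r·C_b.
Rearranging, Q_w = Q_r·(C_std − C_b)/(C_e − C_std) = 4.7·(44 − 6.77) / (246 − 44) = 0.8662 m³/s.
= 866.2 L/s.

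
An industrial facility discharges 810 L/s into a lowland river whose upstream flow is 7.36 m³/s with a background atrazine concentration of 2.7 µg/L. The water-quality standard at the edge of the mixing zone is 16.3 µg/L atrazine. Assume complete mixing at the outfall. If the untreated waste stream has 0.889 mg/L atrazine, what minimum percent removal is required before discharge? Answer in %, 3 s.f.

810 L/s = 0.81 m³/s.
2.7 µg/L = 0.0027 mg/L.
16.3 µg/L = 0.0163 mg/L.
Mass balance: 0.0163·8.17 = 0.81·Cₑ + 7.36·0.0027.
Cₑ = (0.1332 − 0.01987) / 0.81 = 0.1399 mg/L.
Required removal = 1 − 0.1399/0.889 = 84.27 %.

84.3 %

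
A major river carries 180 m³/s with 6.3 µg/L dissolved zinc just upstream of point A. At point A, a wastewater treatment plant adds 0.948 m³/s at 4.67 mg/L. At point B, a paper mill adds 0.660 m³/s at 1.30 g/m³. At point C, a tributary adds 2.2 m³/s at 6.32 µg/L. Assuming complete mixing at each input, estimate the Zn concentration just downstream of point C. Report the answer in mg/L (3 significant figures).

6.3 µg/L = 0.0063 mg/L.
After input A: C = (180·0.0063 + 0.948·4.67) / 180.9 = 0.03073 mg/L.
After input B: C = (180.9·0.03073 + 0.66·1.3) / 181.6 = 0.03535 mg/L.
6.32 µg/L = 0.00632 mg/L.
After input C: C = (181.6·0.03535 + 2.2·0.00632) / 183.8 = 0.035 mg/L.

0.0350 mg/L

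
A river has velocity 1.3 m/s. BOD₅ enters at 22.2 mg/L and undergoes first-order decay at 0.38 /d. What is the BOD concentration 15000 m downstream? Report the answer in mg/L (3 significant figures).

Travel time t = 15000 m / 1.3 m/s = 1.5e+04/1.3 = 1.154e+04 s = 0.1335 d.
First-order decay: C = 22.2·exp(−0.38·0.1335) = 22.2·0.9505 = 21.1 mg/L.

21.1 mg/L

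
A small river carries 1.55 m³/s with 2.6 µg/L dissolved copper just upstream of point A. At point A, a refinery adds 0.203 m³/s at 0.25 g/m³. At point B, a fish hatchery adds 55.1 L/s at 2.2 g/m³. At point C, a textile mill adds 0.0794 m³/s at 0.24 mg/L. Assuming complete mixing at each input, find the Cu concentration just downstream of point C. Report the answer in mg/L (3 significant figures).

2.6 µg/L = 0.0026 mg/L.
After input A: C = (1.55·0.0026 + 0.203·0.25) / 1.753 = 0.03125 mg/L.
55.1 L/s = 0.0551 m³/s.
After input B: C = (1.753·0.03125 + 0.0551·2.2) / 1.808 = 0.09734 mg/L.
After input C: C = (1.808·0.09734 + 0.0794·0.24) / 1.887 = 0.1033 mg/L.

0.103 mg/L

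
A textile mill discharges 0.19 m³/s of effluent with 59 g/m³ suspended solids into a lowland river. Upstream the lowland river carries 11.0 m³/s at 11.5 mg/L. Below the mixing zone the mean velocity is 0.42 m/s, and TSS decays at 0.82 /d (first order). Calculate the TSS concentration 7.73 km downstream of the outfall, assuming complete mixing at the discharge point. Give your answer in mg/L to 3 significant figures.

10.3 mg/L

After complete mixing, C₀ = (0.19·59 + 11·11.5) / 11.19 = 12.31 mg/L.
Travel time t = 7730 m / 0.42 m/s = 1.84e+04 s = 0.213 d.
C = 12.31·exp(−0.82·0.213) = 12.31·0.8397 = 10.33 mg/L.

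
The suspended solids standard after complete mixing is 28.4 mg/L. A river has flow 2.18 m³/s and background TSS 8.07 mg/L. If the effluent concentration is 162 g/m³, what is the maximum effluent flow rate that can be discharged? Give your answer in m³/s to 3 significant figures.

Mass balance at complete mixing: C_std·(Q_w + Q_r) = Q_w·C_e + Q_r·C_b.
Rearranging, Q_w = Q_r·(C_std − C_b)/(C_e − C_std) = 2.18·(28.4 − 8.07) / (162 − 28.4) = 0.3317 m³/s.

0.332 m³/s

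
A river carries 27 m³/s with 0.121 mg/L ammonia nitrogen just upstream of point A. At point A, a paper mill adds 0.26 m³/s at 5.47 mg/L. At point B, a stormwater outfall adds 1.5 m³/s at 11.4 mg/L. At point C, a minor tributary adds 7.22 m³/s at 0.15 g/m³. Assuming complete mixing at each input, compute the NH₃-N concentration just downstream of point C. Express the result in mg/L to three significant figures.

After input A: C = (27·0.121 + 0.26·5.47) / 27.26 = 0.172 mg/L.
After input B: C = (27.26·0.172 + 1.5·11.4) / 28.76 = 0.7576 mg/L.
After input C: C = (28.76·0.7576 + 7.22·0.15) / 35.98 = 0.6357 mg/L.

0.636 mg/L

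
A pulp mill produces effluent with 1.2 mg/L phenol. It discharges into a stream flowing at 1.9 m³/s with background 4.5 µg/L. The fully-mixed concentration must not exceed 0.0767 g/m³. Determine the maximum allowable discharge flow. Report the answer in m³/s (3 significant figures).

0.122 m³/s

4.5 µg/L = 0.0045 mg/L.
Mass balance at complete mixing: C_std·(Q_w + Q_r) = Q_w·C_e + Q_r·C_b.
Rearranging, Q_w = Q_r·(C_std − C_b)/(C_e − C_std) = 1.9·(0.0767 − 0.0045) / (1.2 − 0.0767) = 0.1221 m³/s.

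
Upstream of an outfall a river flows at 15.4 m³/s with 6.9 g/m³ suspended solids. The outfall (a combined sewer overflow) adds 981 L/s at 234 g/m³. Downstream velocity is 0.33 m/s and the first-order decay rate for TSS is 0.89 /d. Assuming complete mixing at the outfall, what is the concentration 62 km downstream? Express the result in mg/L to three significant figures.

981 L/s = 0.981 m³/s.
After complete mixing, C₀ = (0.981·234 + 15.4·6.9) / 16.38 = 20.5 mg/L.
Travel time t = 6.2e+04 m / 0.33 m/s = 1.879e+05 s = 2.175 d.
C = 20.5·exp(−0.89·2.175) = 20.5·0.1444 = 2.96 mg/L.

2.96 mg/L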